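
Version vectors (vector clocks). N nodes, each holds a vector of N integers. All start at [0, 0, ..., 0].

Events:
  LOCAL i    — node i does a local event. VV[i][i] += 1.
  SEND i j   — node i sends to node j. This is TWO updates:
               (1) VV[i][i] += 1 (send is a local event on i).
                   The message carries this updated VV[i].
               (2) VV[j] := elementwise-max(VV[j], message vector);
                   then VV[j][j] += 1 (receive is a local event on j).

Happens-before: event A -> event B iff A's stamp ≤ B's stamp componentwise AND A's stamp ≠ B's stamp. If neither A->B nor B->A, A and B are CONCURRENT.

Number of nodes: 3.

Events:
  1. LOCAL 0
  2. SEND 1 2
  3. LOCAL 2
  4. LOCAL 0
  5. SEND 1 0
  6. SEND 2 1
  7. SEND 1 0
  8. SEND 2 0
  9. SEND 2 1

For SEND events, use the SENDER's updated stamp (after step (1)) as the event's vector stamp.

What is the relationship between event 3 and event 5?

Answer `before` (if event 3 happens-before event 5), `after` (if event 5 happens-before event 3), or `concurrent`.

Answer: concurrent

Derivation:
Initial: VV[0]=[0, 0, 0]
Initial: VV[1]=[0, 0, 0]
Initial: VV[2]=[0, 0, 0]
Event 1: LOCAL 0: VV[0][0]++ -> VV[0]=[1, 0, 0]
Event 2: SEND 1->2: VV[1][1]++ -> VV[1]=[0, 1, 0], msg_vec=[0, 1, 0]; VV[2]=max(VV[2],msg_vec) then VV[2][2]++ -> VV[2]=[0, 1, 1]
Event 3: LOCAL 2: VV[2][2]++ -> VV[2]=[0, 1, 2]
Event 4: LOCAL 0: VV[0][0]++ -> VV[0]=[2, 0, 0]
Event 5: SEND 1->0: VV[1][1]++ -> VV[1]=[0, 2, 0], msg_vec=[0, 2, 0]; VV[0]=max(VV[0],msg_vec) then VV[0][0]++ -> VV[0]=[3, 2, 0]
Event 6: SEND 2->1: VV[2][2]++ -> VV[2]=[0, 1, 3], msg_vec=[0, 1, 3]; VV[1]=max(VV[1],msg_vec) then VV[1][1]++ -> VV[1]=[0, 3, 3]
Event 7: SEND 1->0: VV[1][1]++ -> VV[1]=[0, 4, 3], msg_vec=[0, 4, 3]; VV[0]=max(VV[0],msg_vec) then VV[0][0]++ -> VV[0]=[4, 4, 3]
Event 8: SEND 2->0: VV[2][2]++ -> VV[2]=[0, 1, 4], msg_vec=[0, 1, 4]; VV[0]=max(VV[0],msg_vec) then VV[0][0]++ -> VV[0]=[5, 4, 4]
Event 9: SEND 2->1: VV[2][2]++ -> VV[2]=[0, 1, 5], msg_vec=[0, 1, 5]; VV[1]=max(VV[1],msg_vec) then VV[1][1]++ -> VV[1]=[0, 5, 5]
Event 3 stamp: [0, 1, 2]
Event 5 stamp: [0, 2, 0]
[0, 1, 2] <= [0, 2, 0]? False
[0, 2, 0] <= [0, 1, 2]? False
Relation: concurrent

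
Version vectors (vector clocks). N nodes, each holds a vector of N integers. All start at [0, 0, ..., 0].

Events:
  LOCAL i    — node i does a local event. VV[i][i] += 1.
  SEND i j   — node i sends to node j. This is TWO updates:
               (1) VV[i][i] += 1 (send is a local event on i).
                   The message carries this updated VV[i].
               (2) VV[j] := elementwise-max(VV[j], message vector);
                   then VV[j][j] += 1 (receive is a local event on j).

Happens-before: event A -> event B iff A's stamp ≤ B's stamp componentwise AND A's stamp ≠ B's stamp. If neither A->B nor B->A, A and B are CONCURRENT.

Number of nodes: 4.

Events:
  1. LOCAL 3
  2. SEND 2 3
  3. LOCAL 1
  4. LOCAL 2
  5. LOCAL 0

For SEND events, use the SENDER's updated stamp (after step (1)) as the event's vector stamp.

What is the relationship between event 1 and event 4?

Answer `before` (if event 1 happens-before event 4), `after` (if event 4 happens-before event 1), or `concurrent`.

Initial: VV[0]=[0, 0, 0, 0]
Initial: VV[1]=[0, 0, 0, 0]
Initial: VV[2]=[0, 0, 0, 0]
Initial: VV[3]=[0, 0, 0, 0]
Event 1: LOCAL 3: VV[3][3]++ -> VV[3]=[0, 0, 0, 1]
Event 2: SEND 2->3: VV[2][2]++ -> VV[2]=[0, 0, 1, 0], msg_vec=[0, 0, 1, 0]; VV[3]=max(VV[3],msg_vec) then VV[3][3]++ -> VV[3]=[0, 0, 1, 2]
Event 3: LOCAL 1: VV[1][1]++ -> VV[1]=[0, 1, 0, 0]
Event 4: LOCAL 2: VV[2][2]++ -> VV[2]=[0, 0, 2, 0]
Event 5: LOCAL 0: VV[0][0]++ -> VV[0]=[1, 0, 0, 0]
Event 1 stamp: [0, 0, 0, 1]
Event 4 stamp: [0, 0, 2, 0]
[0, 0, 0, 1] <= [0, 0, 2, 0]? False
[0, 0, 2, 0] <= [0, 0, 0, 1]? False
Relation: concurrent

Answer: concurrent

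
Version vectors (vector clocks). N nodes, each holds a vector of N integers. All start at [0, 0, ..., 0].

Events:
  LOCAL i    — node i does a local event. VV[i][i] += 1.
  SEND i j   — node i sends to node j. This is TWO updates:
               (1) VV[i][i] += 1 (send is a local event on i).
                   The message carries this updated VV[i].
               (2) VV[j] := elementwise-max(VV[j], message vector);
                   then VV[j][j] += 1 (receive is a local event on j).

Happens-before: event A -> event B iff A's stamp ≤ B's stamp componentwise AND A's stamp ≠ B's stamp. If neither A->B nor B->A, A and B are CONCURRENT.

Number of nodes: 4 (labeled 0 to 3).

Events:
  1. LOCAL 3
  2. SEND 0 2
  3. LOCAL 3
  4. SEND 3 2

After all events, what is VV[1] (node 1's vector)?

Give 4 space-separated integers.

Initial: VV[0]=[0, 0, 0, 0]
Initial: VV[1]=[0, 0, 0, 0]
Initial: VV[2]=[0, 0, 0, 0]
Initial: VV[3]=[0, 0, 0, 0]
Event 1: LOCAL 3: VV[3][3]++ -> VV[3]=[0, 0, 0, 1]
Event 2: SEND 0->2: VV[0][0]++ -> VV[0]=[1, 0, 0, 0], msg_vec=[1, 0, 0, 0]; VV[2]=max(VV[2],msg_vec) then VV[2][2]++ -> VV[2]=[1, 0, 1, 0]
Event 3: LOCAL 3: VV[3][3]++ -> VV[3]=[0, 0, 0, 2]
Event 4: SEND 3->2: VV[3][3]++ -> VV[3]=[0, 0, 0, 3], msg_vec=[0, 0, 0, 3]; VV[2]=max(VV[2],msg_vec) then VV[2][2]++ -> VV[2]=[1, 0, 2, 3]
Final vectors: VV[0]=[1, 0, 0, 0]; VV[1]=[0, 0, 0, 0]; VV[2]=[1, 0, 2, 3]; VV[3]=[0, 0, 0, 3]

Answer: 0 0 0 0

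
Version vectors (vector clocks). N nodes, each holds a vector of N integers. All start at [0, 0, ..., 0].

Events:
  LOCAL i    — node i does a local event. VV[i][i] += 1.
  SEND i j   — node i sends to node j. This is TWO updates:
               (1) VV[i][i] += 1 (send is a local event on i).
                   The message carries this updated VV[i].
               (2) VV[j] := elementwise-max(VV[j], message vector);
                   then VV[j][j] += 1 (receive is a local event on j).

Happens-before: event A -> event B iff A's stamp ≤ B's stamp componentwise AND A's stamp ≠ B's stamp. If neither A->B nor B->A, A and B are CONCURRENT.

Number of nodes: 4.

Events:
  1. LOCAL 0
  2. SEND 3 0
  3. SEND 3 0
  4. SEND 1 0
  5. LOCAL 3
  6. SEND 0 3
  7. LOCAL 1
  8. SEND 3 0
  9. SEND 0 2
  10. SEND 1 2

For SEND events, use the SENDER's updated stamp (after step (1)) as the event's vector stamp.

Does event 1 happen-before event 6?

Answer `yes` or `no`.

Initial: VV[0]=[0, 0, 0, 0]
Initial: VV[1]=[0, 0, 0, 0]
Initial: VV[2]=[0, 0, 0, 0]
Initial: VV[3]=[0, 0, 0, 0]
Event 1: LOCAL 0: VV[0][0]++ -> VV[0]=[1, 0, 0, 0]
Event 2: SEND 3->0: VV[3][3]++ -> VV[3]=[0, 0, 0, 1], msg_vec=[0, 0, 0, 1]; VV[0]=max(VV[0],msg_vec) then VV[0][0]++ -> VV[0]=[2, 0, 0, 1]
Event 3: SEND 3->0: VV[3][3]++ -> VV[3]=[0, 0, 0, 2], msg_vec=[0, 0, 0, 2]; VV[0]=max(VV[0],msg_vec) then VV[0][0]++ -> VV[0]=[3, 0, 0, 2]
Event 4: SEND 1->0: VV[1][1]++ -> VV[1]=[0, 1, 0, 0], msg_vec=[0, 1, 0, 0]; VV[0]=max(VV[0],msg_vec) then VV[0][0]++ -> VV[0]=[4, 1, 0, 2]
Event 5: LOCAL 3: VV[3][3]++ -> VV[3]=[0, 0, 0, 3]
Event 6: SEND 0->3: VV[0][0]++ -> VV[0]=[5, 1, 0, 2], msg_vec=[5, 1, 0, 2]; VV[3]=max(VV[3],msg_vec) then VV[3][3]++ -> VV[3]=[5, 1, 0, 4]
Event 7: LOCAL 1: VV[1][1]++ -> VV[1]=[0, 2, 0, 0]
Event 8: SEND 3->0: VV[3][3]++ -> VV[3]=[5, 1, 0, 5], msg_vec=[5, 1, 0, 5]; VV[0]=max(VV[0],msg_vec) then VV[0][0]++ -> VV[0]=[6, 1, 0, 5]
Event 9: SEND 0->2: VV[0][0]++ -> VV[0]=[7, 1, 0, 5], msg_vec=[7, 1, 0, 5]; VV[2]=max(VV[2],msg_vec) then VV[2][2]++ -> VV[2]=[7, 1, 1, 5]
Event 10: SEND 1->2: VV[1][1]++ -> VV[1]=[0, 3, 0, 0], msg_vec=[0, 3, 0, 0]; VV[2]=max(VV[2],msg_vec) then VV[2][2]++ -> VV[2]=[7, 3, 2, 5]
Event 1 stamp: [1, 0, 0, 0]
Event 6 stamp: [5, 1, 0, 2]
[1, 0, 0, 0] <= [5, 1, 0, 2]? True. Equal? False. Happens-before: True

Answer: yes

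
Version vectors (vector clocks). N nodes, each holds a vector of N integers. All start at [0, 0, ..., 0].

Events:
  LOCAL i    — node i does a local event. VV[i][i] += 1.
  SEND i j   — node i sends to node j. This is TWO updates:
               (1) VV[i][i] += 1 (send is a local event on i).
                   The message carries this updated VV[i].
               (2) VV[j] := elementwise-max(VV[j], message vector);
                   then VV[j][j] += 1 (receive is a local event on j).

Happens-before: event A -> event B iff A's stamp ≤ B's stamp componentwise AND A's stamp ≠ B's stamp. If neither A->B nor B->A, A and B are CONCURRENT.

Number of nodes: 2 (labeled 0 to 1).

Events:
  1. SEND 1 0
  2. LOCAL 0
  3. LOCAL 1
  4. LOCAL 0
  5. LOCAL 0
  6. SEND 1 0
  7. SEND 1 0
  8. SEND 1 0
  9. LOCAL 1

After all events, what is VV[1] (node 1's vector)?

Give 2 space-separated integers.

Answer: 0 6

Derivation:
Initial: VV[0]=[0, 0]
Initial: VV[1]=[0, 0]
Event 1: SEND 1->0: VV[1][1]++ -> VV[1]=[0, 1], msg_vec=[0, 1]; VV[0]=max(VV[0],msg_vec) then VV[0][0]++ -> VV[0]=[1, 1]
Event 2: LOCAL 0: VV[0][0]++ -> VV[0]=[2, 1]
Event 3: LOCAL 1: VV[1][1]++ -> VV[1]=[0, 2]
Event 4: LOCAL 0: VV[0][0]++ -> VV[0]=[3, 1]
Event 5: LOCAL 0: VV[0][0]++ -> VV[0]=[4, 1]
Event 6: SEND 1->0: VV[1][1]++ -> VV[1]=[0, 3], msg_vec=[0, 3]; VV[0]=max(VV[0],msg_vec) then VV[0][0]++ -> VV[0]=[5, 3]
Event 7: SEND 1->0: VV[1][1]++ -> VV[1]=[0, 4], msg_vec=[0, 4]; VV[0]=max(VV[0],msg_vec) then VV[0][0]++ -> VV[0]=[6, 4]
Event 8: SEND 1->0: VV[1][1]++ -> VV[1]=[0, 5], msg_vec=[0, 5]; VV[0]=max(VV[0],msg_vec) then VV[0][0]++ -> VV[0]=[7, 5]
Event 9: LOCAL 1: VV[1][1]++ -> VV[1]=[0, 6]
Final vectors: VV[0]=[7, 5]; VV[1]=[0, 6]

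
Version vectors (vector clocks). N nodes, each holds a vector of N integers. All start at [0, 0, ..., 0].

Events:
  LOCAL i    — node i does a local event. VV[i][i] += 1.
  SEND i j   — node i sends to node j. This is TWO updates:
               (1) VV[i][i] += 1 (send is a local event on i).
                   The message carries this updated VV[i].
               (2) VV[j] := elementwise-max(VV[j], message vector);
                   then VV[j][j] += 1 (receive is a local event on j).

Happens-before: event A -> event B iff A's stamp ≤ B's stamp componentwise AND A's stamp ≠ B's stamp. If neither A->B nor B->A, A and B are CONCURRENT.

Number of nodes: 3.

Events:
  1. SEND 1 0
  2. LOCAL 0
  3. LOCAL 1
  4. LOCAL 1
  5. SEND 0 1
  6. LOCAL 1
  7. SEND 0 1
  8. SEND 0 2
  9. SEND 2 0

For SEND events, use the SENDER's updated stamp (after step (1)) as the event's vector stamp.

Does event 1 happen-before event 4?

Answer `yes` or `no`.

Answer: yes

Derivation:
Initial: VV[0]=[0, 0, 0]
Initial: VV[1]=[0, 0, 0]
Initial: VV[2]=[0, 0, 0]
Event 1: SEND 1->0: VV[1][1]++ -> VV[1]=[0, 1, 0], msg_vec=[0, 1, 0]; VV[0]=max(VV[0],msg_vec) then VV[0][0]++ -> VV[0]=[1, 1, 0]
Event 2: LOCAL 0: VV[0][0]++ -> VV[0]=[2, 1, 0]
Event 3: LOCAL 1: VV[1][1]++ -> VV[1]=[0, 2, 0]
Event 4: LOCAL 1: VV[1][1]++ -> VV[1]=[0, 3, 0]
Event 5: SEND 0->1: VV[0][0]++ -> VV[0]=[3, 1, 0], msg_vec=[3, 1, 0]; VV[1]=max(VV[1],msg_vec) then VV[1][1]++ -> VV[1]=[3, 4, 0]
Event 6: LOCAL 1: VV[1][1]++ -> VV[1]=[3, 5, 0]
Event 7: SEND 0->1: VV[0][0]++ -> VV[0]=[4, 1, 0], msg_vec=[4, 1, 0]; VV[1]=max(VV[1],msg_vec) then VV[1][1]++ -> VV[1]=[4, 6, 0]
Event 8: SEND 0->2: VV[0][0]++ -> VV[0]=[5, 1, 0], msg_vec=[5, 1, 0]; VV[2]=max(VV[2],msg_vec) then VV[2][2]++ -> VV[2]=[5, 1, 1]
Event 9: SEND 2->0: VV[2][2]++ -> VV[2]=[5, 1, 2], msg_vec=[5, 1, 2]; VV[0]=max(VV[0],msg_vec) then VV[0][0]++ -> VV[0]=[6, 1, 2]
Event 1 stamp: [0, 1, 0]
Event 4 stamp: [0, 3, 0]
[0, 1, 0] <= [0, 3, 0]? True. Equal? False. Happens-before: True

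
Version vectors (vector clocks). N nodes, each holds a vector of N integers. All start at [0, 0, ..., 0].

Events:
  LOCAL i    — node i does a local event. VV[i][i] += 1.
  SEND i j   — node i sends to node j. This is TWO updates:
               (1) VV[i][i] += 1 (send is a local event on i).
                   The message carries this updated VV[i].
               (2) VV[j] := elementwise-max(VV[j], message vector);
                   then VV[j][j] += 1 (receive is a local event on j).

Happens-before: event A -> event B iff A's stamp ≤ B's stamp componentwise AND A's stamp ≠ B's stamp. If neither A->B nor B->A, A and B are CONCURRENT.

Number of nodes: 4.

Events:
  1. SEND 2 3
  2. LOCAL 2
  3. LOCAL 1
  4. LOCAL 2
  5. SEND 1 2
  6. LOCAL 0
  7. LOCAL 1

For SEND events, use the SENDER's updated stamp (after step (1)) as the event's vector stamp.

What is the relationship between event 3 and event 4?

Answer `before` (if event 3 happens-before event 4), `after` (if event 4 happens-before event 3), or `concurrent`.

Initial: VV[0]=[0, 0, 0, 0]
Initial: VV[1]=[0, 0, 0, 0]
Initial: VV[2]=[0, 0, 0, 0]
Initial: VV[3]=[0, 0, 0, 0]
Event 1: SEND 2->3: VV[2][2]++ -> VV[2]=[0, 0, 1, 0], msg_vec=[0, 0, 1, 0]; VV[3]=max(VV[3],msg_vec) then VV[3][3]++ -> VV[3]=[0, 0, 1, 1]
Event 2: LOCAL 2: VV[2][2]++ -> VV[2]=[0, 0, 2, 0]
Event 3: LOCAL 1: VV[1][1]++ -> VV[1]=[0, 1, 0, 0]
Event 4: LOCAL 2: VV[2][2]++ -> VV[2]=[0, 0, 3, 0]
Event 5: SEND 1->2: VV[1][1]++ -> VV[1]=[0, 2, 0, 0], msg_vec=[0, 2, 0, 0]; VV[2]=max(VV[2],msg_vec) then VV[2][2]++ -> VV[2]=[0, 2, 4, 0]
Event 6: LOCAL 0: VV[0][0]++ -> VV[0]=[1, 0, 0, 0]
Event 7: LOCAL 1: VV[1][1]++ -> VV[1]=[0, 3, 0, 0]
Event 3 stamp: [0, 1, 0, 0]
Event 4 stamp: [0, 0, 3, 0]
[0, 1, 0, 0] <= [0, 0, 3, 0]? False
[0, 0, 3, 0] <= [0, 1, 0, 0]? False
Relation: concurrent

Answer: concurrent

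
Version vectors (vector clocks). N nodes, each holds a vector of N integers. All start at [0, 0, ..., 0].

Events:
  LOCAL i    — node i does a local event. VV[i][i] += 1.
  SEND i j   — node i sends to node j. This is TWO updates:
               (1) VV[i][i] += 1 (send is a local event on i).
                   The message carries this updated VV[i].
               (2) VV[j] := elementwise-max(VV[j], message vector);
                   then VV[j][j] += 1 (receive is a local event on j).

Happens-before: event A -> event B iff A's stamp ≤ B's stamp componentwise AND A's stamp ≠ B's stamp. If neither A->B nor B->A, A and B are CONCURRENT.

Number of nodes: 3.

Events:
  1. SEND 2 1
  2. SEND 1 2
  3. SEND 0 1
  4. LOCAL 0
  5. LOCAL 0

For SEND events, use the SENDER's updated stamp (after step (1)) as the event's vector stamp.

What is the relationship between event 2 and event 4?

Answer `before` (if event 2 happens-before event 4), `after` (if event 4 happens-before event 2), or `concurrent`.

Initial: VV[0]=[0, 0, 0]
Initial: VV[1]=[0, 0, 0]
Initial: VV[2]=[0, 0, 0]
Event 1: SEND 2->1: VV[2][2]++ -> VV[2]=[0, 0, 1], msg_vec=[0, 0, 1]; VV[1]=max(VV[1],msg_vec) then VV[1][1]++ -> VV[1]=[0, 1, 1]
Event 2: SEND 1->2: VV[1][1]++ -> VV[1]=[0, 2, 1], msg_vec=[0, 2, 1]; VV[2]=max(VV[2],msg_vec) then VV[2][2]++ -> VV[2]=[0, 2, 2]
Event 3: SEND 0->1: VV[0][0]++ -> VV[0]=[1, 0, 0], msg_vec=[1, 0, 0]; VV[1]=max(VV[1],msg_vec) then VV[1][1]++ -> VV[1]=[1, 3, 1]
Event 4: LOCAL 0: VV[0][0]++ -> VV[0]=[2, 0, 0]
Event 5: LOCAL 0: VV[0][0]++ -> VV[0]=[3, 0, 0]
Event 2 stamp: [0, 2, 1]
Event 4 stamp: [2, 0, 0]
[0, 2, 1] <= [2, 0, 0]? False
[2, 0, 0] <= [0, 2, 1]? False
Relation: concurrent

Answer: concurrent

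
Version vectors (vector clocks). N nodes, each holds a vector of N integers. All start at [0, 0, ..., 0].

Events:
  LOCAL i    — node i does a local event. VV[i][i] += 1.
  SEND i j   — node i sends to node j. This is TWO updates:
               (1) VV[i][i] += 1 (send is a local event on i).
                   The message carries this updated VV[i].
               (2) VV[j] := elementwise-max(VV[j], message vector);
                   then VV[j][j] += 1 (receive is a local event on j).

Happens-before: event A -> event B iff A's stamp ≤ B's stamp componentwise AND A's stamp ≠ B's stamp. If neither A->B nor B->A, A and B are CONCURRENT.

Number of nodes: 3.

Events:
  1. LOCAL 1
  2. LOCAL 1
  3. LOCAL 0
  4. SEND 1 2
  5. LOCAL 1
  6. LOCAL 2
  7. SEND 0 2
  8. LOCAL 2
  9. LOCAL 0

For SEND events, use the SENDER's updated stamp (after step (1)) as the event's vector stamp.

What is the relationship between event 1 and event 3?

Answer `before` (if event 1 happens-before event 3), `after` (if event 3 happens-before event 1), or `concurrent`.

Answer: concurrent

Derivation:
Initial: VV[0]=[0, 0, 0]
Initial: VV[1]=[0, 0, 0]
Initial: VV[2]=[0, 0, 0]
Event 1: LOCAL 1: VV[1][1]++ -> VV[1]=[0, 1, 0]
Event 2: LOCAL 1: VV[1][1]++ -> VV[1]=[0, 2, 0]
Event 3: LOCAL 0: VV[0][0]++ -> VV[0]=[1, 0, 0]
Event 4: SEND 1->2: VV[1][1]++ -> VV[1]=[0, 3, 0], msg_vec=[0, 3, 0]; VV[2]=max(VV[2],msg_vec) then VV[2][2]++ -> VV[2]=[0, 3, 1]
Event 5: LOCAL 1: VV[1][1]++ -> VV[1]=[0, 4, 0]
Event 6: LOCAL 2: VV[2][2]++ -> VV[2]=[0, 3, 2]
Event 7: SEND 0->2: VV[0][0]++ -> VV[0]=[2, 0, 0], msg_vec=[2, 0, 0]; VV[2]=max(VV[2],msg_vec) then VV[2][2]++ -> VV[2]=[2, 3, 3]
Event 8: LOCAL 2: VV[2][2]++ -> VV[2]=[2, 3, 4]
Event 9: LOCAL 0: VV[0][0]++ -> VV[0]=[3, 0, 0]
Event 1 stamp: [0, 1, 0]
Event 3 stamp: [1, 0, 0]
[0, 1, 0] <= [1, 0, 0]? False
[1, 0, 0] <= [0, 1, 0]? False
Relation: concurrent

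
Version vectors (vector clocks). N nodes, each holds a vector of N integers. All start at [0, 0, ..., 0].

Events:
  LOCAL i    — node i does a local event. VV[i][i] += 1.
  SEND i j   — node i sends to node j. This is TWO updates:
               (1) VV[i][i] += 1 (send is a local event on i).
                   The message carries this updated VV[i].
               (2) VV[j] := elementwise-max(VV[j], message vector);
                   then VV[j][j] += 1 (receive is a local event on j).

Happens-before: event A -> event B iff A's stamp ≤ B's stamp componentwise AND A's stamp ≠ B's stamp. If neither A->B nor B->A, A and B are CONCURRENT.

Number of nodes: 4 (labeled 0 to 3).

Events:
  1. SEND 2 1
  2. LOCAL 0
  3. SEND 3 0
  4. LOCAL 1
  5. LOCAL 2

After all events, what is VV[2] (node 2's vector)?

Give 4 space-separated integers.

Answer: 0 0 2 0

Derivation:
Initial: VV[0]=[0, 0, 0, 0]
Initial: VV[1]=[0, 0, 0, 0]
Initial: VV[2]=[0, 0, 0, 0]
Initial: VV[3]=[0, 0, 0, 0]
Event 1: SEND 2->1: VV[2][2]++ -> VV[2]=[0, 0, 1, 0], msg_vec=[0, 0, 1, 0]; VV[1]=max(VV[1],msg_vec) then VV[1][1]++ -> VV[1]=[0, 1, 1, 0]
Event 2: LOCAL 0: VV[0][0]++ -> VV[0]=[1, 0, 0, 0]
Event 3: SEND 3->0: VV[3][3]++ -> VV[3]=[0, 0, 0, 1], msg_vec=[0, 0, 0, 1]; VV[0]=max(VV[0],msg_vec) then VV[0][0]++ -> VV[0]=[2, 0, 0, 1]
Event 4: LOCAL 1: VV[1][1]++ -> VV[1]=[0, 2, 1, 0]
Event 5: LOCAL 2: VV[2][2]++ -> VV[2]=[0, 0, 2, 0]
Final vectors: VV[0]=[2, 0, 0, 1]; VV[1]=[0, 2, 1, 0]; VV[2]=[0, 0, 2, 0]; VV[3]=[0, 0, 0, 1]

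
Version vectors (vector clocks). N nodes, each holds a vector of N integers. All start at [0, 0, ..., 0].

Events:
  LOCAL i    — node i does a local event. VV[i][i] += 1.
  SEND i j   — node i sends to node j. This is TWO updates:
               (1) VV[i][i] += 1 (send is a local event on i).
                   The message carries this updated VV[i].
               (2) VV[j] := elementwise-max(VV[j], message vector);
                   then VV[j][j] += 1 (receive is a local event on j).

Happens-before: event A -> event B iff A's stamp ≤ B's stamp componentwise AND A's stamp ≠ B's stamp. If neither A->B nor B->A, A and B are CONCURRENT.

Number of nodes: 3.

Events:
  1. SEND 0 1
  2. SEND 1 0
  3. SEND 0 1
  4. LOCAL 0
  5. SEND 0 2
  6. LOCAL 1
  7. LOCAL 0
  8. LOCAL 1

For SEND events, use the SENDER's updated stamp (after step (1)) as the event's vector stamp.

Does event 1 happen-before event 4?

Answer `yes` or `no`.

Answer: yes

Derivation:
Initial: VV[0]=[0, 0, 0]
Initial: VV[1]=[0, 0, 0]
Initial: VV[2]=[0, 0, 0]
Event 1: SEND 0->1: VV[0][0]++ -> VV[0]=[1, 0, 0], msg_vec=[1, 0, 0]; VV[1]=max(VV[1],msg_vec) then VV[1][1]++ -> VV[1]=[1, 1, 0]
Event 2: SEND 1->0: VV[1][1]++ -> VV[1]=[1, 2, 0], msg_vec=[1, 2, 0]; VV[0]=max(VV[0],msg_vec) then VV[0][0]++ -> VV[0]=[2, 2, 0]
Event 3: SEND 0->1: VV[0][0]++ -> VV[0]=[3, 2, 0], msg_vec=[3, 2, 0]; VV[1]=max(VV[1],msg_vec) then VV[1][1]++ -> VV[1]=[3, 3, 0]
Event 4: LOCAL 0: VV[0][0]++ -> VV[0]=[4, 2, 0]
Event 5: SEND 0->2: VV[0][0]++ -> VV[0]=[5, 2, 0], msg_vec=[5, 2, 0]; VV[2]=max(VV[2],msg_vec) then VV[2][2]++ -> VV[2]=[5, 2, 1]
Event 6: LOCAL 1: VV[1][1]++ -> VV[1]=[3, 4, 0]
Event 7: LOCAL 0: VV[0][0]++ -> VV[0]=[6, 2, 0]
Event 8: LOCAL 1: VV[1][1]++ -> VV[1]=[3, 5, 0]
Event 1 stamp: [1, 0, 0]
Event 4 stamp: [4, 2, 0]
[1, 0, 0] <= [4, 2, 0]? True. Equal? False. Happens-before: True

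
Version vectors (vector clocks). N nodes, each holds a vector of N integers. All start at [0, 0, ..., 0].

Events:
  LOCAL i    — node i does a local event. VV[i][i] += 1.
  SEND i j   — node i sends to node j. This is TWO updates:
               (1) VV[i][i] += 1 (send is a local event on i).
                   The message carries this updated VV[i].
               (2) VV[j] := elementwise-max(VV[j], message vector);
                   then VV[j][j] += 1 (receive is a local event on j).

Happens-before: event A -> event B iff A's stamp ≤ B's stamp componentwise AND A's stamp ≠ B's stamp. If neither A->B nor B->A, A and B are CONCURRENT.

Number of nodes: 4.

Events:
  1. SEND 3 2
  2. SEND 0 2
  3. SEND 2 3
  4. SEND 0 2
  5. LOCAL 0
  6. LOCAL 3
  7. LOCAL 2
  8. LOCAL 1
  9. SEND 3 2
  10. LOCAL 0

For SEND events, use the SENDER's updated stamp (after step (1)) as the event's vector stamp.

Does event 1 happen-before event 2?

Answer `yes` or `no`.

Initial: VV[0]=[0, 0, 0, 0]
Initial: VV[1]=[0, 0, 0, 0]
Initial: VV[2]=[0, 0, 0, 0]
Initial: VV[3]=[0, 0, 0, 0]
Event 1: SEND 3->2: VV[3][3]++ -> VV[3]=[0, 0, 0, 1], msg_vec=[0, 0, 0, 1]; VV[2]=max(VV[2],msg_vec) then VV[2][2]++ -> VV[2]=[0, 0, 1, 1]
Event 2: SEND 0->2: VV[0][0]++ -> VV[0]=[1, 0, 0, 0], msg_vec=[1, 0, 0, 0]; VV[2]=max(VV[2],msg_vec) then VV[2][2]++ -> VV[2]=[1, 0, 2, 1]
Event 3: SEND 2->3: VV[2][2]++ -> VV[2]=[1, 0, 3, 1], msg_vec=[1, 0, 3, 1]; VV[3]=max(VV[3],msg_vec) then VV[3][3]++ -> VV[3]=[1, 0, 3, 2]
Event 4: SEND 0->2: VV[0][0]++ -> VV[0]=[2, 0, 0, 0], msg_vec=[2, 0, 0, 0]; VV[2]=max(VV[2],msg_vec) then VV[2][2]++ -> VV[2]=[2, 0, 4, 1]
Event 5: LOCAL 0: VV[0][0]++ -> VV[0]=[3, 0, 0, 0]
Event 6: LOCAL 3: VV[3][3]++ -> VV[3]=[1, 0, 3, 3]
Event 7: LOCAL 2: VV[2][2]++ -> VV[2]=[2, 0, 5, 1]
Event 8: LOCAL 1: VV[1][1]++ -> VV[1]=[0, 1, 0, 0]
Event 9: SEND 3->2: VV[3][3]++ -> VV[3]=[1, 0, 3, 4], msg_vec=[1, 0, 3, 4]; VV[2]=max(VV[2],msg_vec) then VV[2][2]++ -> VV[2]=[2, 0, 6, 4]
Event 10: LOCAL 0: VV[0][0]++ -> VV[0]=[4, 0, 0, 0]
Event 1 stamp: [0, 0, 0, 1]
Event 2 stamp: [1, 0, 0, 0]
[0, 0, 0, 1] <= [1, 0, 0, 0]? False. Equal? False. Happens-before: False

Answer: no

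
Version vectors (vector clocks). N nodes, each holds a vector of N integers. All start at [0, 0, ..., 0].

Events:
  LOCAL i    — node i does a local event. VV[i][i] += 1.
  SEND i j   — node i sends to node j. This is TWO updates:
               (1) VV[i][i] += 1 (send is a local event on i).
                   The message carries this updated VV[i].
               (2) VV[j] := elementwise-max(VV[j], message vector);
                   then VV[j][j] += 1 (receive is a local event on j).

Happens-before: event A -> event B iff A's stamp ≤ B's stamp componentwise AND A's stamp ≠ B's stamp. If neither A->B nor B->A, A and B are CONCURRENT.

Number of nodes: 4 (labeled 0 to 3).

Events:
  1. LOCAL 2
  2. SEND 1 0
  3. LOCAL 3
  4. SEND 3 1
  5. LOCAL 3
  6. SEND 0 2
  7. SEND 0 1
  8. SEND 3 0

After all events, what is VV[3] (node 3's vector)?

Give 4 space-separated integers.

Answer: 0 0 0 4

Derivation:
Initial: VV[0]=[0, 0, 0, 0]
Initial: VV[1]=[0, 0, 0, 0]
Initial: VV[2]=[0, 0, 0, 0]
Initial: VV[3]=[0, 0, 0, 0]
Event 1: LOCAL 2: VV[2][2]++ -> VV[2]=[0, 0, 1, 0]
Event 2: SEND 1->0: VV[1][1]++ -> VV[1]=[0, 1, 0, 0], msg_vec=[0, 1, 0, 0]; VV[0]=max(VV[0],msg_vec) then VV[0][0]++ -> VV[0]=[1, 1, 0, 0]
Event 3: LOCAL 3: VV[3][3]++ -> VV[3]=[0, 0, 0, 1]
Event 4: SEND 3->1: VV[3][3]++ -> VV[3]=[0, 0, 0, 2], msg_vec=[0, 0, 0, 2]; VV[1]=max(VV[1],msg_vec) then VV[1][1]++ -> VV[1]=[0, 2, 0, 2]
Event 5: LOCAL 3: VV[3][3]++ -> VV[3]=[0, 0, 0, 3]
Event 6: SEND 0->2: VV[0][0]++ -> VV[0]=[2, 1, 0, 0], msg_vec=[2, 1, 0, 0]; VV[2]=max(VV[2],msg_vec) then VV[2][2]++ -> VV[2]=[2, 1, 2, 0]
Event 7: SEND 0->1: VV[0][0]++ -> VV[0]=[3, 1, 0, 0], msg_vec=[3, 1, 0, 0]; VV[1]=max(VV[1],msg_vec) then VV[1][1]++ -> VV[1]=[3, 3, 0, 2]
Event 8: SEND 3->0: VV[3][3]++ -> VV[3]=[0, 0, 0, 4], msg_vec=[0, 0, 0, 4]; VV[0]=max(VV[0],msg_vec) then VV[0][0]++ -> VV[0]=[4, 1, 0, 4]
Final vectors: VV[0]=[4, 1, 0, 4]; VV[1]=[3, 3, 0, 2]; VV[2]=[2, 1, 2, 0]; VV[3]=[0, 0, 0, 4]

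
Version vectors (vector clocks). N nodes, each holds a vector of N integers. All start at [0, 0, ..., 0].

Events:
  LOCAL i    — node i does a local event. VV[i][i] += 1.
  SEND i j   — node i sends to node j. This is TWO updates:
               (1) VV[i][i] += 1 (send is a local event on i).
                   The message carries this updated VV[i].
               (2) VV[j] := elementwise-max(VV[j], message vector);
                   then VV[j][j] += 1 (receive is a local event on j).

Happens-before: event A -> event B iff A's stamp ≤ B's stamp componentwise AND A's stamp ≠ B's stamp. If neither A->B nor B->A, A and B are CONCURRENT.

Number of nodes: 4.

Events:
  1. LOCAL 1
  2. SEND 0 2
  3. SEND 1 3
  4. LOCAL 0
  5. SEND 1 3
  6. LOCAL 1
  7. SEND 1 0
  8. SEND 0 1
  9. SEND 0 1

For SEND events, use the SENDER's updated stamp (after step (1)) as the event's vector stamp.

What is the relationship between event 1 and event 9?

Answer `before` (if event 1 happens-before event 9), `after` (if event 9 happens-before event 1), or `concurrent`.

Answer: before

Derivation:
Initial: VV[0]=[0, 0, 0, 0]
Initial: VV[1]=[0, 0, 0, 0]
Initial: VV[2]=[0, 0, 0, 0]
Initial: VV[3]=[0, 0, 0, 0]
Event 1: LOCAL 1: VV[1][1]++ -> VV[1]=[0, 1, 0, 0]
Event 2: SEND 0->2: VV[0][0]++ -> VV[0]=[1, 0, 0, 0], msg_vec=[1, 0, 0, 0]; VV[2]=max(VV[2],msg_vec) then VV[2][2]++ -> VV[2]=[1, 0, 1, 0]
Event 3: SEND 1->3: VV[1][1]++ -> VV[1]=[0, 2, 0, 0], msg_vec=[0, 2, 0, 0]; VV[3]=max(VV[3],msg_vec) then VV[3][3]++ -> VV[3]=[0, 2, 0, 1]
Event 4: LOCAL 0: VV[0][0]++ -> VV[0]=[2, 0, 0, 0]
Event 5: SEND 1->3: VV[1][1]++ -> VV[1]=[0, 3, 0, 0], msg_vec=[0, 3, 0, 0]; VV[3]=max(VV[3],msg_vec) then VV[3][3]++ -> VV[3]=[0, 3, 0, 2]
Event 6: LOCAL 1: VV[1][1]++ -> VV[1]=[0, 4, 0, 0]
Event 7: SEND 1->0: VV[1][1]++ -> VV[1]=[0, 5, 0, 0], msg_vec=[0, 5, 0, 0]; VV[0]=max(VV[0],msg_vec) then VV[0][0]++ -> VV[0]=[3, 5, 0, 0]
Event 8: SEND 0->1: VV[0][0]++ -> VV[0]=[4, 5, 0, 0], msg_vec=[4, 5, 0, 0]; VV[1]=max(VV[1],msg_vec) then VV[1][1]++ -> VV[1]=[4, 6, 0, 0]
Event 9: SEND 0->1: VV[0][0]++ -> VV[0]=[5, 5, 0, 0], msg_vec=[5, 5, 0, 0]; VV[1]=max(VV[1],msg_vec) then VV[1][1]++ -> VV[1]=[5, 7, 0, 0]
Event 1 stamp: [0, 1, 0, 0]
Event 9 stamp: [5, 5, 0, 0]
[0, 1, 0, 0] <= [5, 5, 0, 0]? True
[5, 5, 0, 0] <= [0, 1, 0, 0]? False
Relation: before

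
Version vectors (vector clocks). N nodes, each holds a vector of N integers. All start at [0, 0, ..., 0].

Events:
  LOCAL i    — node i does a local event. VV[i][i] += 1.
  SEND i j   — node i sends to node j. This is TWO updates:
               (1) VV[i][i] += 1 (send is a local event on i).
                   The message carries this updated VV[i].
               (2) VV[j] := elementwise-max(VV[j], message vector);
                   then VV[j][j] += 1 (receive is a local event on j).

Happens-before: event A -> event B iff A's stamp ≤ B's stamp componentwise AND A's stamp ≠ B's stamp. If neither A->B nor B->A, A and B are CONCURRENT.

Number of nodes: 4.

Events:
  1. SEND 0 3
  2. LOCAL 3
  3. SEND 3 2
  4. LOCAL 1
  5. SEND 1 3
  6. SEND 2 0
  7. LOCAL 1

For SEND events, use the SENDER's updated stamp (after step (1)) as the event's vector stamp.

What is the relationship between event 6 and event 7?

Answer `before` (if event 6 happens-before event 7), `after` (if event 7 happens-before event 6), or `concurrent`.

Answer: concurrent

Derivation:
Initial: VV[0]=[0, 0, 0, 0]
Initial: VV[1]=[0, 0, 0, 0]
Initial: VV[2]=[0, 0, 0, 0]
Initial: VV[3]=[0, 0, 0, 0]
Event 1: SEND 0->3: VV[0][0]++ -> VV[0]=[1, 0, 0, 0], msg_vec=[1, 0, 0, 0]; VV[3]=max(VV[3],msg_vec) then VV[3][3]++ -> VV[3]=[1, 0, 0, 1]
Event 2: LOCAL 3: VV[3][3]++ -> VV[3]=[1, 0, 0, 2]
Event 3: SEND 3->2: VV[3][3]++ -> VV[3]=[1, 0, 0, 3], msg_vec=[1, 0, 0, 3]; VV[2]=max(VV[2],msg_vec) then VV[2][2]++ -> VV[2]=[1, 0, 1, 3]
Event 4: LOCAL 1: VV[1][1]++ -> VV[1]=[0, 1, 0, 0]
Event 5: SEND 1->3: VV[1][1]++ -> VV[1]=[0, 2, 0, 0], msg_vec=[0, 2, 0, 0]; VV[3]=max(VV[3],msg_vec) then VV[3][3]++ -> VV[3]=[1, 2, 0, 4]
Event 6: SEND 2->0: VV[2][2]++ -> VV[2]=[1, 0, 2, 3], msg_vec=[1, 0, 2, 3]; VV[0]=max(VV[0],msg_vec) then VV[0][0]++ -> VV[0]=[2, 0, 2, 3]
Event 7: LOCAL 1: VV[1][1]++ -> VV[1]=[0, 3, 0, 0]
Event 6 stamp: [1, 0, 2, 3]
Event 7 stamp: [0, 3, 0, 0]
[1, 0, 2, 3] <= [0, 3, 0, 0]? False
[0, 3, 0, 0] <= [1, 0, 2, 3]? False
Relation: concurrent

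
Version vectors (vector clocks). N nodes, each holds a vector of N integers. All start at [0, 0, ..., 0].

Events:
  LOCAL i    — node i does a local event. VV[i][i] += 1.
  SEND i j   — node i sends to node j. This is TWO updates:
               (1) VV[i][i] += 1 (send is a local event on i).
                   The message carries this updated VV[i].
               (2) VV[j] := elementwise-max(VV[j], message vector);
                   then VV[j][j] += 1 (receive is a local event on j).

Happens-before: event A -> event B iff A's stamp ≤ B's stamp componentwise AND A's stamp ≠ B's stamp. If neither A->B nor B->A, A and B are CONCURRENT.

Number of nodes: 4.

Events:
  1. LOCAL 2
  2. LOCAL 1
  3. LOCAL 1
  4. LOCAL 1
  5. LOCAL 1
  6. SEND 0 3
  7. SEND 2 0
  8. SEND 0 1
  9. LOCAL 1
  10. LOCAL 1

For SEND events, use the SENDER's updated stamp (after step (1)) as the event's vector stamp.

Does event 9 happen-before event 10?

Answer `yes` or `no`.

Answer: yes

Derivation:
Initial: VV[0]=[0, 0, 0, 0]
Initial: VV[1]=[0, 0, 0, 0]
Initial: VV[2]=[0, 0, 0, 0]
Initial: VV[3]=[0, 0, 0, 0]
Event 1: LOCAL 2: VV[2][2]++ -> VV[2]=[0, 0, 1, 0]
Event 2: LOCAL 1: VV[1][1]++ -> VV[1]=[0, 1, 0, 0]
Event 3: LOCAL 1: VV[1][1]++ -> VV[1]=[0, 2, 0, 0]
Event 4: LOCAL 1: VV[1][1]++ -> VV[1]=[0, 3, 0, 0]
Event 5: LOCAL 1: VV[1][1]++ -> VV[1]=[0, 4, 0, 0]
Event 6: SEND 0->3: VV[0][0]++ -> VV[0]=[1, 0, 0, 0], msg_vec=[1, 0, 0, 0]; VV[3]=max(VV[3],msg_vec) then VV[3][3]++ -> VV[3]=[1, 0, 0, 1]
Event 7: SEND 2->0: VV[2][2]++ -> VV[2]=[0, 0, 2, 0], msg_vec=[0, 0, 2, 0]; VV[0]=max(VV[0],msg_vec) then VV[0][0]++ -> VV[0]=[2, 0, 2, 0]
Event 8: SEND 0->1: VV[0][0]++ -> VV[0]=[3, 0, 2, 0], msg_vec=[3, 0, 2, 0]; VV[1]=max(VV[1],msg_vec) then VV[1][1]++ -> VV[1]=[3, 5, 2, 0]
Event 9: LOCAL 1: VV[1][1]++ -> VV[1]=[3, 6, 2, 0]
Event 10: LOCAL 1: VV[1][1]++ -> VV[1]=[3, 7, 2, 0]
Event 9 stamp: [3, 6, 2, 0]
Event 10 stamp: [3, 7, 2, 0]
[3, 6, 2, 0] <= [3, 7, 2, 0]? True. Equal? False. Happens-before: True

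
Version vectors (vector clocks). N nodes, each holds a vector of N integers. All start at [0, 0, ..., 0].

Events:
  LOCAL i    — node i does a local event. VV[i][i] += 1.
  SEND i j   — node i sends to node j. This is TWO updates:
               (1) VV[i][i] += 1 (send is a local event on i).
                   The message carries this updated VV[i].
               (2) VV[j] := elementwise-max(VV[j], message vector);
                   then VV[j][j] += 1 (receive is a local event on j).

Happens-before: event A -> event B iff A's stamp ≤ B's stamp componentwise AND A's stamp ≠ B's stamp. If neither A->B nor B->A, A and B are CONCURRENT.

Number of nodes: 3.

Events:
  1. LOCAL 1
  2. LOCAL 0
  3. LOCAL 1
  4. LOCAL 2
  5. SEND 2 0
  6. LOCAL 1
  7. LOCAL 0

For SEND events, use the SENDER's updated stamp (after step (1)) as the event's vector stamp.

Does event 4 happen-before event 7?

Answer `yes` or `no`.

Answer: yes

Derivation:
Initial: VV[0]=[0, 0, 0]
Initial: VV[1]=[0, 0, 0]
Initial: VV[2]=[0, 0, 0]
Event 1: LOCAL 1: VV[1][1]++ -> VV[1]=[0, 1, 0]
Event 2: LOCAL 0: VV[0][0]++ -> VV[0]=[1, 0, 0]
Event 3: LOCAL 1: VV[1][1]++ -> VV[1]=[0, 2, 0]
Event 4: LOCAL 2: VV[2][2]++ -> VV[2]=[0, 0, 1]
Event 5: SEND 2->0: VV[2][2]++ -> VV[2]=[0, 0, 2], msg_vec=[0, 0, 2]; VV[0]=max(VV[0],msg_vec) then VV[0][0]++ -> VV[0]=[2, 0, 2]
Event 6: LOCAL 1: VV[1][1]++ -> VV[1]=[0, 3, 0]
Event 7: LOCAL 0: VV[0][0]++ -> VV[0]=[3, 0, 2]
Event 4 stamp: [0, 0, 1]
Event 7 stamp: [3, 0, 2]
[0, 0, 1] <= [3, 0, 2]? True. Equal? False. Happens-before: True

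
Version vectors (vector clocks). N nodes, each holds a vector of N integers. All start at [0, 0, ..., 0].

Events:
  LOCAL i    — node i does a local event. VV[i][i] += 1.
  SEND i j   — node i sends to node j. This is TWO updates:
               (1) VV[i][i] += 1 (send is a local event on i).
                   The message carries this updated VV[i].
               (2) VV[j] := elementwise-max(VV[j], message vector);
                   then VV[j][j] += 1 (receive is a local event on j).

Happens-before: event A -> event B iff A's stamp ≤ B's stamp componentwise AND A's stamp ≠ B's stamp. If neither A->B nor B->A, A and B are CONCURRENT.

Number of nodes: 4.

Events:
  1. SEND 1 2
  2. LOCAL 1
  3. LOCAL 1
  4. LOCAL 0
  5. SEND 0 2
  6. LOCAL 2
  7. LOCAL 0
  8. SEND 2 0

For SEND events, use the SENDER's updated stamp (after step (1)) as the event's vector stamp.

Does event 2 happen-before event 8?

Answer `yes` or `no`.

Answer: no

Derivation:
Initial: VV[0]=[0, 0, 0, 0]
Initial: VV[1]=[0, 0, 0, 0]
Initial: VV[2]=[0, 0, 0, 0]
Initial: VV[3]=[0, 0, 0, 0]
Event 1: SEND 1->2: VV[1][1]++ -> VV[1]=[0, 1, 0, 0], msg_vec=[0, 1, 0, 0]; VV[2]=max(VV[2],msg_vec) then VV[2][2]++ -> VV[2]=[0, 1, 1, 0]
Event 2: LOCAL 1: VV[1][1]++ -> VV[1]=[0, 2, 0, 0]
Event 3: LOCAL 1: VV[1][1]++ -> VV[1]=[0, 3, 0, 0]
Event 4: LOCAL 0: VV[0][0]++ -> VV[0]=[1, 0, 0, 0]
Event 5: SEND 0->2: VV[0][0]++ -> VV[0]=[2, 0, 0, 0], msg_vec=[2, 0, 0, 0]; VV[2]=max(VV[2],msg_vec) then VV[2][2]++ -> VV[2]=[2, 1, 2, 0]
Event 6: LOCAL 2: VV[2][2]++ -> VV[2]=[2, 1, 3, 0]
Event 7: LOCAL 0: VV[0][0]++ -> VV[0]=[3, 0, 0, 0]
Event 8: SEND 2->0: VV[2][2]++ -> VV[2]=[2, 1, 4, 0], msg_vec=[2, 1, 4, 0]; VV[0]=max(VV[0],msg_vec) then VV[0][0]++ -> VV[0]=[4, 1, 4, 0]
Event 2 stamp: [0, 2, 0, 0]
Event 8 stamp: [2, 1, 4, 0]
[0, 2, 0, 0] <= [2, 1, 4, 0]? False. Equal? False. Happens-before: False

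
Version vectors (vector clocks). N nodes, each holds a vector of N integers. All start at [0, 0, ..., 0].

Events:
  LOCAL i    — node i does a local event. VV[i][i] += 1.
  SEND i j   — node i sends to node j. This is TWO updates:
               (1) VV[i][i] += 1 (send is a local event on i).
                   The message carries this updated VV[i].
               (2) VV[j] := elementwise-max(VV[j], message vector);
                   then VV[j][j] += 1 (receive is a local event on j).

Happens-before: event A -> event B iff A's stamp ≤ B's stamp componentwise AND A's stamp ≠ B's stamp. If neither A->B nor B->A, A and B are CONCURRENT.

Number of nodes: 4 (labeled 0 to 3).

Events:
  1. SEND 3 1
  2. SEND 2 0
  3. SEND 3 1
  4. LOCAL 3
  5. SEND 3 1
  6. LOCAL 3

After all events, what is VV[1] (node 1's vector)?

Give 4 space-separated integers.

Answer: 0 3 0 4

Derivation:
Initial: VV[0]=[0, 0, 0, 0]
Initial: VV[1]=[0, 0, 0, 0]
Initial: VV[2]=[0, 0, 0, 0]
Initial: VV[3]=[0, 0, 0, 0]
Event 1: SEND 3->1: VV[3][3]++ -> VV[3]=[0, 0, 0, 1], msg_vec=[0, 0, 0, 1]; VV[1]=max(VV[1],msg_vec) then VV[1][1]++ -> VV[1]=[0, 1, 0, 1]
Event 2: SEND 2->0: VV[2][2]++ -> VV[2]=[0, 0, 1, 0], msg_vec=[0, 0, 1, 0]; VV[0]=max(VV[0],msg_vec) then VV[0][0]++ -> VV[0]=[1, 0, 1, 0]
Event 3: SEND 3->1: VV[3][3]++ -> VV[3]=[0, 0, 0, 2], msg_vec=[0, 0, 0, 2]; VV[1]=max(VV[1],msg_vec) then VV[1][1]++ -> VV[1]=[0, 2, 0, 2]
Event 4: LOCAL 3: VV[3][3]++ -> VV[3]=[0, 0, 0, 3]
Event 5: SEND 3->1: VV[3][3]++ -> VV[3]=[0, 0, 0, 4], msg_vec=[0, 0, 0, 4]; VV[1]=max(VV[1],msg_vec) then VV[1][1]++ -> VV[1]=[0, 3, 0, 4]
Event 6: LOCAL 3: VV[3][3]++ -> VV[3]=[0, 0, 0, 5]
Final vectors: VV[0]=[1, 0, 1, 0]; VV[1]=[0, 3, 0, 4]; VV[2]=[0, 0, 1, 0]; VV[3]=[0, 0, 0, 5]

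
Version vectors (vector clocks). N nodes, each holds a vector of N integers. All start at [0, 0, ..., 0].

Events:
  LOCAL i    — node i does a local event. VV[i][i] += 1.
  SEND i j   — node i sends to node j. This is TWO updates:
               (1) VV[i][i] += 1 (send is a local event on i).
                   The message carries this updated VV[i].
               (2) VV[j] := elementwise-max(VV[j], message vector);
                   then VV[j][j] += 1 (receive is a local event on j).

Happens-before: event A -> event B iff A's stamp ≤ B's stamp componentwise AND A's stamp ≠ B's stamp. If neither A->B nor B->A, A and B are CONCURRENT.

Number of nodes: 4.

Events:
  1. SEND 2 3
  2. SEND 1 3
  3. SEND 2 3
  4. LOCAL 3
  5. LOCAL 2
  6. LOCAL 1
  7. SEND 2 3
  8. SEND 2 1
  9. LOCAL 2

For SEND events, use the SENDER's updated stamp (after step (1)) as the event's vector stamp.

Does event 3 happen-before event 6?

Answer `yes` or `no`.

Initial: VV[0]=[0, 0, 0, 0]
Initial: VV[1]=[0, 0, 0, 0]
Initial: VV[2]=[0, 0, 0, 0]
Initial: VV[3]=[0, 0, 0, 0]
Event 1: SEND 2->3: VV[2][2]++ -> VV[2]=[0, 0, 1, 0], msg_vec=[0, 0, 1, 0]; VV[3]=max(VV[3],msg_vec) then VV[3][3]++ -> VV[3]=[0, 0, 1, 1]
Event 2: SEND 1->3: VV[1][1]++ -> VV[1]=[0, 1, 0, 0], msg_vec=[0, 1, 0, 0]; VV[3]=max(VV[3],msg_vec) then VV[3][3]++ -> VV[3]=[0, 1, 1, 2]
Event 3: SEND 2->3: VV[2][2]++ -> VV[2]=[0, 0, 2, 0], msg_vec=[0, 0, 2, 0]; VV[3]=max(VV[3],msg_vec) then VV[3][3]++ -> VV[3]=[0, 1, 2, 3]
Event 4: LOCAL 3: VV[3][3]++ -> VV[3]=[0, 1, 2, 4]
Event 5: LOCAL 2: VV[2][2]++ -> VV[2]=[0, 0, 3, 0]
Event 6: LOCAL 1: VV[1][1]++ -> VV[1]=[0, 2, 0, 0]
Event 7: SEND 2->3: VV[2][2]++ -> VV[2]=[0, 0, 4, 0], msg_vec=[0, 0, 4, 0]; VV[3]=max(VV[3],msg_vec) then VV[3][3]++ -> VV[3]=[0, 1, 4, 5]
Event 8: SEND 2->1: VV[2][2]++ -> VV[2]=[0, 0, 5, 0], msg_vec=[0, 0, 5, 0]; VV[1]=max(VV[1],msg_vec) then VV[1][1]++ -> VV[1]=[0, 3, 5, 0]
Event 9: LOCAL 2: VV[2][2]++ -> VV[2]=[0, 0, 6, 0]
Event 3 stamp: [0, 0, 2, 0]
Event 6 stamp: [0, 2, 0, 0]
[0, 0, 2, 0] <= [0, 2, 0, 0]? False. Equal? False. Happens-before: False

Answer: no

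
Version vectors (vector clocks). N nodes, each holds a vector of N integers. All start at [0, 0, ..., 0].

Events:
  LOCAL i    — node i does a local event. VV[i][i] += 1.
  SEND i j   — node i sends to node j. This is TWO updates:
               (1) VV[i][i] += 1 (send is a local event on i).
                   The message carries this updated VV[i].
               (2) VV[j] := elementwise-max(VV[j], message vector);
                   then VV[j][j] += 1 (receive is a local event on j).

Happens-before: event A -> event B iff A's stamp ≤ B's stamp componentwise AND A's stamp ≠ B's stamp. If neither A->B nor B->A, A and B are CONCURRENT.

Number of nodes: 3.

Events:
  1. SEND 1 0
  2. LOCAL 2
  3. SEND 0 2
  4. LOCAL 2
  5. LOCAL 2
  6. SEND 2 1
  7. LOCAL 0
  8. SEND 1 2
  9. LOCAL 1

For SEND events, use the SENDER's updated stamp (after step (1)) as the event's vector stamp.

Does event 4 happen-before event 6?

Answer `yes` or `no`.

Answer: yes

Derivation:
Initial: VV[0]=[0, 0, 0]
Initial: VV[1]=[0, 0, 0]
Initial: VV[2]=[0, 0, 0]
Event 1: SEND 1->0: VV[1][1]++ -> VV[1]=[0, 1, 0], msg_vec=[0, 1, 0]; VV[0]=max(VV[0],msg_vec) then VV[0][0]++ -> VV[0]=[1, 1, 0]
Event 2: LOCAL 2: VV[2][2]++ -> VV[2]=[0, 0, 1]
Event 3: SEND 0->2: VV[0][0]++ -> VV[0]=[2, 1, 0], msg_vec=[2, 1, 0]; VV[2]=max(VV[2],msg_vec) then VV[2][2]++ -> VV[2]=[2, 1, 2]
Event 4: LOCAL 2: VV[2][2]++ -> VV[2]=[2, 1, 3]
Event 5: LOCAL 2: VV[2][2]++ -> VV[2]=[2, 1, 4]
Event 6: SEND 2->1: VV[2][2]++ -> VV[2]=[2, 1, 5], msg_vec=[2, 1, 5]; VV[1]=max(VV[1],msg_vec) then VV[1][1]++ -> VV[1]=[2, 2, 5]
Event 7: LOCAL 0: VV[0][0]++ -> VV[0]=[3, 1, 0]
Event 8: SEND 1->2: VV[1][1]++ -> VV[1]=[2, 3, 5], msg_vec=[2, 3, 5]; VV[2]=max(VV[2],msg_vec) then VV[2][2]++ -> VV[2]=[2, 3, 6]
Event 9: LOCAL 1: VV[1][1]++ -> VV[1]=[2, 4, 5]
Event 4 stamp: [2, 1, 3]
Event 6 stamp: [2, 1, 5]
[2, 1, 3] <= [2, 1, 5]? True. Equal? False. Happens-before: True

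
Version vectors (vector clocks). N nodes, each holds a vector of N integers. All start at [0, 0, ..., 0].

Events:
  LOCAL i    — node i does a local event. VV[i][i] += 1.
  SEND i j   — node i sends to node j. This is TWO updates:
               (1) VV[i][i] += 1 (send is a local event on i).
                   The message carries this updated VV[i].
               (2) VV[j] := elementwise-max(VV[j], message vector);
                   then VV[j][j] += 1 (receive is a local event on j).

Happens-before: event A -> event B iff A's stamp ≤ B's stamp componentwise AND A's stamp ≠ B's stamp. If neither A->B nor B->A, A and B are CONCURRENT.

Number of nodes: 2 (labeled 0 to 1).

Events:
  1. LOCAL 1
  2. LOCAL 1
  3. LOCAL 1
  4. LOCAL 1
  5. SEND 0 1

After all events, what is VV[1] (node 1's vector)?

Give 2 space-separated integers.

Answer: 1 5

Derivation:
Initial: VV[0]=[0, 0]
Initial: VV[1]=[0, 0]
Event 1: LOCAL 1: VV[1][1]++ -> VV[1]=[0, 1]
Event 2: LOCAL 1: VV[1][1]++ -> VV[1]=[0, 2]
Event 3: LOCAL 1: VV[1][1]++ -> VV[1]=[0, 3]
Event 4: LOCAL 1: VV[1][1]++ -> VV[1]=[0, 4]
Event 5: SEND 0->1: VV[0][0]++ -> VV[0]=[1, 0], msg_vec=[1, 0]; VV[1]=max(VV[1],msg_vec) then VV[1][1]++ -> VV[1]=[1, 5]
Final vectors: VV[0]=[1, 0]; VV[1]=[1, 5]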